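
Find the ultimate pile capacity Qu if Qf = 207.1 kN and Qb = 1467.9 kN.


Result: 1675.0 kN

Derivation:
Using Qu = Qf + Qb
Qu = 207.1 + 1467.9
Qu = 1675.0 kN


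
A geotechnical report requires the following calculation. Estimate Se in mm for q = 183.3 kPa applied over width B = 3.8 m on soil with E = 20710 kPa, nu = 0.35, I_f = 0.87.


Using Se = q * B * (1 - nu^2) * I_f / E
1 - nu^2 = 1 - 0.35^2 = 0.8775
Se = 183.3 * 3.8 * 0.8775 * 0.87 / 20710
Se = 0.025676 m
Convert to mm: Se = 0.025676 * 1000 = 25.676 mm


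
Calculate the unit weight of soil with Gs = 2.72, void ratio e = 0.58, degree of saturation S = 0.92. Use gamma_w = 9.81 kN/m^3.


Using gamma = gamma_w * (Gs + S*e) / (1 + e)
Numerator: Gs + S*e = 2.72 + 0.92*0.58 = 3.2536
Denominator: 1 + e = 1 + 0.58 = 1.58
gamma = 9.81 * 3.2536 / 1.58
gamma = 20.201 kN/m^3


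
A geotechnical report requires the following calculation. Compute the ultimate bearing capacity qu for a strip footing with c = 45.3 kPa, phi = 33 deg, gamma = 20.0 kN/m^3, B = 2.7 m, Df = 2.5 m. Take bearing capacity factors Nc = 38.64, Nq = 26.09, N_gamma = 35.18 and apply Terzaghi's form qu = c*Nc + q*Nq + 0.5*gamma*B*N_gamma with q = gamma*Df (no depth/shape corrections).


Compute qu = c*Nc + gamma*Df*Nq + 0.5*gamma*B*N_gamma
Term 1: 45.3 * 38.64 = 1750.392
Term 2: 20.0 * 2.5 * 26.09 = 1304.5
Term 3: 0.5 * 20.0 * 2.7 * 35.18 = 949.86
qu = 1750.392 + 1304.5 + 949.86
qu = 4004.75 kPa


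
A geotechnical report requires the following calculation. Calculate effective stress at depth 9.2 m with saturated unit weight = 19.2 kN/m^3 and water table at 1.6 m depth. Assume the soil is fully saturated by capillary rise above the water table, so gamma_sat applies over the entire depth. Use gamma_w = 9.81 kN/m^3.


Total stress = gamma_sat * depth
sigma = 19.2 * 9.2 = 176.64 kPa
Pore water pressure u = gamma_w * (depth - d_wt)
u = 9.81 * (9.2 - 1.6) = 74.556 kPa
Effective stress = sigma - u
sigma' = 176.64 - 74.556 = 102.08 kPa


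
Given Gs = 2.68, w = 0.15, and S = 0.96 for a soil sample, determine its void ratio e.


Result: 0.4188

Derivation:
Using the relation e = Gs * w / S
e = 2.68 * 0.15 / 0.96
e = 0.4188


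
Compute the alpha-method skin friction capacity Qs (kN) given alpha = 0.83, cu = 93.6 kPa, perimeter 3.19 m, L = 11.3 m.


Result: 2800.42 kN

Derivation:
Using Qs = alpha * cu * perimeter * L
Qs = 0.83 * 93.6 * 3.19 * 11.3
Qs = 2800.42 kN


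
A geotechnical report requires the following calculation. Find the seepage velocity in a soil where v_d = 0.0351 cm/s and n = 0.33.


Using v_s = v_d / n
v_s = 0.0351 / 0.33
v_s = 0.10636 cm/s


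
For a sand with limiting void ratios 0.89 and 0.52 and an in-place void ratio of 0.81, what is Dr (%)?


Using Dr = (e_max - e) / (e_max - e_min) * 100
e_max - e = 0.89 - 0.81 = 0.08
e_max - e_min = 0.89 - 0.52 = 0.37
Dr = 0.08 / 0.37 * 100
Dr = 21.62 %


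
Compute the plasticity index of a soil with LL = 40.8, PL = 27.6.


Using PI = LL - PL
PI = 40.8 - 27.6
PI = 13.2


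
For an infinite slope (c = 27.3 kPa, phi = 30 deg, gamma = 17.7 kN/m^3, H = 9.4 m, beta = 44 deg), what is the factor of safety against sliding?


Using Fs = c / (gamma*H*sin(beta)*cos(beta)) + tan(phi)/tan(beta)
Cohesion contribution = 27.3 / (17.7*9.4*sin(44)*cos(44))
Cohesion contribution = 0.328364
Friction contribution = tan(30)/tan(44) = 0.597864
Fs = 0.328364 + 0.597864
Fs = 0.926


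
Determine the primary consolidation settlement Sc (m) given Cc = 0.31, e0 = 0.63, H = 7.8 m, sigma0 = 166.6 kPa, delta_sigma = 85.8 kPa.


Using Sc = Cc * H / (1 + e0) * log10((sigma0 + delta_sigma) / sigma0)
Stress ratio = (166.6 + 85.8) / 166.6 = 1.51501
log10(1.51501) = 0.180414
Cc * H / (1 + e0) = 0.31 * 7.8 / (1 + 0.63) = 1.48344
Sc = 1.48344 * 0.180414
Sc = 0.2676 m


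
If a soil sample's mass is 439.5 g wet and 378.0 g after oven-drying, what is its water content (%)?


Using w = (m_wet - m_dry) / m_dry * 100
m_wet - m_dry = 439.5 - 378.0 = 61.5 g
w = 61.5 / 378.0 * 100
w = 16.27 %


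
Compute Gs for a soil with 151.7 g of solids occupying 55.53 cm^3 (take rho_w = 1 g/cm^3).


Result: 2.732

Derivation:
Using Gs = m_s / (V_s * rho_w)
Since rho_w = 1 g/cm^3:
Gs = 151.7 / 55.53
Gs = 2.732


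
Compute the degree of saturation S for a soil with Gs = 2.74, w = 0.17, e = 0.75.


Result: 0.6211

Derivation:
Using S = Gs * w / e
S = 2.74 * 0.17 / 0.75
S = 0.6211


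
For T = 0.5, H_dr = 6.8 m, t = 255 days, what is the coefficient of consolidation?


Result: 0.09067 m^2/day

Derivation:
Using cv = T * H_dr^2 / t
H_dr^2 = 6.8^2 = 46.24
cv = 0.5 * 46.24 / 255
cv = 0.09067 m^2/day


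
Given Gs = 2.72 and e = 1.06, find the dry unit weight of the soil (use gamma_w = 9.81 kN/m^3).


Using gamma_d = Gs * gamma_w / (1 + e)
gamma_d = 2.72 * 9.81 / (1 + 1.06)
gamma_d = 2.72 * 9.81 / 2.06
gamma_d = 12.953 kN/m^3


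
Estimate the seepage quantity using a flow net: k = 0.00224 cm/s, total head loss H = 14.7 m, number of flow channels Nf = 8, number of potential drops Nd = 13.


Result: 0.0002026 m^3/s per m

Derivation:
Convert k to m/s for unit consistency with H:
k = 0.00224 cm/s = 0.00224 / 100 m/s = 2.24e-05 m/s
Using q = k * H * Nf / Nd
Nf / Nd = 8 / 13 = 0.6154
q = 2.24e-05 * 14.7 * 0.6154
q = 0.0002026 m^3/s per m


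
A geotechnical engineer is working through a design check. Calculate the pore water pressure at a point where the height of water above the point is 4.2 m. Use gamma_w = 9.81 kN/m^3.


Result: 41.2 kPa

Derivation:
Using u = gamma_w * h_w
u = 9.81 * 4.2
u = 41.2 kPa


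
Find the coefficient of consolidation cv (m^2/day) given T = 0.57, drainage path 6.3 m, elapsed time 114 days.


Result: 0.19845 m^2/day

Derivation:
Using cv = T * H_dr^2 / t
H_dr^2 = 6.3^2 = 39.69
cv = 0.57 * 39.69 / 114
cv = 0.19845 m^2/day


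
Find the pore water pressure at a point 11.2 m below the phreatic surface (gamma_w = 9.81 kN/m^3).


Using u = gamma_w * h_w
u = 9.81 * 11.2
u = 109.87 kPa


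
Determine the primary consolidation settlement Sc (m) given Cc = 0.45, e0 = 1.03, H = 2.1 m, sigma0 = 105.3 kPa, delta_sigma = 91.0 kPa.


Result: 0.1259 m

Derivation:
Using Sc = Cc * H / (1 + e0) * log10((sigma0 + delta_sigma) / sigma0)
Stress ratio = (105.3 + 91.0) / 105.3 = 1.8642
log10(1.8642) = 0.270492
Cc * H / (1 + e0) = 0.45 * 2.1 / (1 + 1.03) = 0.465517
Sc = 0.465517 * 0.270492
Sc = 0.1259 m


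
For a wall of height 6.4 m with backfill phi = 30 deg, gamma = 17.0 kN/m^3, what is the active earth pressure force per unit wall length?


Compute active earth pressure coefficient:
Ka = tan^2(45 - phi/2) = tan^2(30.0) = 0.333333
Compute active force:
Pa = 0.5 * Ka * gamma * H^2
Pa = 0.5 * 0.333333 * 17.0 * 6.4^2
Pa = 116.05 kN/m


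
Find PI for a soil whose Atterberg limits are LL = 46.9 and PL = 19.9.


Using PI = LL - PL
PI = 46.9 - 19.9
PI = 27.0


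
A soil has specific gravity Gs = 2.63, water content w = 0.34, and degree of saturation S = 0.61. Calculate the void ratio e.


Result: 1.4659

Derivation:
Using the relation e = Gs * w / S
e = 2.63 * 0.34 / 0.61
e = 1.4659


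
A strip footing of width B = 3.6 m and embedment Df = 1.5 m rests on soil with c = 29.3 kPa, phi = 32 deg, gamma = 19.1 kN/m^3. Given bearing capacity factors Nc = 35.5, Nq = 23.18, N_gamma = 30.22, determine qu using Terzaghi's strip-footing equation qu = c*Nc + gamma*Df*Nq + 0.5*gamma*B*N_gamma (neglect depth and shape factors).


Compute qu = c*Nc + gamma*Df*Nq + 0.5*gamma*B*N_gamma
Term 1: 29.3 * 35.5 = 1040.15
Term 2: 19.1 * 1.5 * 23.18 = 664.107
Term 3: 0.5 * 19.1 * 3.6 * 30.22 = 1038.9636
qu = 1040.15 + 664.107 + 1038.9636
qu = 2743.22 kPa


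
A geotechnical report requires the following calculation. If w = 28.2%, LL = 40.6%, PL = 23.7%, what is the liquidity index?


First compute the plasticity index:
PI = LL - PL = 40.6 - 23.7 = 16.9
Then compute the liquidity index:
LI = (w - PL) / PI
LI = (28.2 - 23.7) / 16.9
LI = 0.266


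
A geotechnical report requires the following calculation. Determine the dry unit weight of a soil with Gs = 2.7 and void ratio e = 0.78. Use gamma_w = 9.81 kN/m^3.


Using gamma_d = Gs * gamma_w / (1 + e)
gamma_d = 2.7 * 9.81 / (1 + 0.78)
gamma_d = 2.7 * 9.81 / 1.78
gamma_d = 14.88 kN/m^3


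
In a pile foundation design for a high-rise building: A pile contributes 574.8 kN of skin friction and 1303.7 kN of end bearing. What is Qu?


Result: 1878.5 kN

Derivation:
Using Qu = Qf + Qb
Qu = 574.8 + 1303.7
Qu = 1878.5 kN


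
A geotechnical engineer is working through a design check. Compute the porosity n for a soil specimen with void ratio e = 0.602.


Using the relation n = e / (1 + e)
n = 0.602 / (1 + 0.602)
n = 0.602 / 1.602
n = 0.3758


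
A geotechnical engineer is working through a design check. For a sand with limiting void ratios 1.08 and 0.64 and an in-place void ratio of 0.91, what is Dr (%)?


Result: 38.64 %

Derivation:
Using Dr = (e_max - e) / (e_max - e_min) * 100
e_max - e = 1.08 - 0.91 = 0.17
e_max - e_min = 1.08 - 0.64 = 0.44
Dr = 0.17 / 0.44 * 100
Dr = 38.64 %


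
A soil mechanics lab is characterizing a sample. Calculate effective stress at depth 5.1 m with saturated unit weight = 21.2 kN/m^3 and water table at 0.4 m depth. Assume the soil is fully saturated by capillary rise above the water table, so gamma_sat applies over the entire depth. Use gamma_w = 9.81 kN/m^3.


Result: 62.01 kPa

Derivation:
Total stress = gamma_sat * depth
sigma = 21.2 * 5.1 = 108.12 kPa
Pore water pressure u = gamma_w * (depth - d_wt)
u = 9.81 * (5.1 - 0.4) = 46.107 kPa
Effective stress = sigma - u
sigma' = 108.12 - 46.107 = 62.01 kPa


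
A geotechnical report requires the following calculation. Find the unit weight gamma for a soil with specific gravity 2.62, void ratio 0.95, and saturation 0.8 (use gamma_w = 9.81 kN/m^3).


Using gamma = gamma_w * (Gs + S*e) / (1 + e)
Numerator: Gs + S*e = 2.62 + 0.8*0.95 = 3.38
Denominator: 1 + e = 1 + 0.95 = 1.95
gamma = 9.81 * 3.38 / 1.95
gamma = 17.004 kN/m^3


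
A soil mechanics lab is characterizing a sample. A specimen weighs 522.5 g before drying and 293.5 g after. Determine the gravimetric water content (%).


Using w = (m_wet - m_dry) / m_dry * 100
m_wet - m_dry = 522.5 - 293.5 = 229.0 g
w = 229.0 / 293.5 * 100
w = 78.02 %


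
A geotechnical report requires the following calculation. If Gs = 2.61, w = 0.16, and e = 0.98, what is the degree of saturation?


Using S = Gs * w / e
S = 2.61 * 0.16 / 0.98
S = 0.4261


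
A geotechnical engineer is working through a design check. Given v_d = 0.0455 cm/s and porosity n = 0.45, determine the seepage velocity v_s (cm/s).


Using v_s = v_d / n
v_s = 0.0455 / 0.45
v_s = 0.10111 cm/s


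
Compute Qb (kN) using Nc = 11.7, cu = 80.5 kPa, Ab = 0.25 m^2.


Using Qb = Nc * cu * Ab
Qb = 11.7 * 80.5 * 0.25
Qb = 235.46 kN


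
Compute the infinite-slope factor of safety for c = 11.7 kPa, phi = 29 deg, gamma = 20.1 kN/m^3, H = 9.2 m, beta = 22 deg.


Result: 1.554

Derivation:
Using Fs = c / (gamma*H*sin(beta)*cos(beta)) + tan(phi)/tan(beta)
Cohesion contribution = 11.7 / (20.1*9.2*sin(22)*cos(22))
Cohesion contribution = 0.182163
Friction contribution = tan(29)/tan(22) = 1.37196
Fs = 0.182163 + 1.37196
Fs = 1.554


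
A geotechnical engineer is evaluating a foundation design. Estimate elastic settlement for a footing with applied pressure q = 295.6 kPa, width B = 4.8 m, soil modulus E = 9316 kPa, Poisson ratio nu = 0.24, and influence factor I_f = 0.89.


Using Se = q * B * (1 - nu^2) * I_f / E
1 - nu^2 = 1 - 0.24^2 = 0.9424
Se = 295.6 * 4.8 * 0.9424 * 0.89 / 9316
Se = 0.127744 m
Convert to mm: Se = 0.127744 * 1000 = 127.744 mm


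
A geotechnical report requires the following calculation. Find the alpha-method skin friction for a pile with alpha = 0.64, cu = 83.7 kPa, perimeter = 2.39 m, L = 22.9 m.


Using Qs = alpha * cu * perimeter * L
Qs = 0.64 * 83.7 * 2.39 * 22.9
Qs = 2931.83 kN


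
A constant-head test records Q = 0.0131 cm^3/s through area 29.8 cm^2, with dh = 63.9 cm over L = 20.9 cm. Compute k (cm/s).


Compute hydraulic gradient:
i = dh / L = 63.9 / 20.9 = 3.05742
Then apply Darcy's law:
k = Q / (A * i)
k = 0.0131 / (29.8 * 3.05742)
k = 0.0131 / 91.111
k = 0.000144 cm/s


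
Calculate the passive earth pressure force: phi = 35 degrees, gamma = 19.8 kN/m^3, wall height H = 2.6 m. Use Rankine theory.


Result: 246.96 kN/m

Derivation:
Compute passive earth pressure coefficient:
Kp = tan^2(45 + phi/2) = tan^2(62.5) = 3.690172
Compute passive force:
Pp = 0.5 * Kp * gamma * H^2
Pp = 0.5 * 3.690172 * 19.8 * 2.6^2
Pp = 246.96 kN/m


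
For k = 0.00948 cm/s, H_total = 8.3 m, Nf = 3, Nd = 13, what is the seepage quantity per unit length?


Result: 0.0001816 m^3/s per m

Derivation:
Convert k to m/s for unit consistency with H:
k = 0.00948 cm/s = 0.00948 / 100 m/s = 9.48e-05 m/s
Using q = k * H * Nf / Nd
Nf / Nd = 3 / 13 = 0.2308
q = 9.48e-05 * 8.3 * 0.2308
q = 0.0001816 m^3/s per m


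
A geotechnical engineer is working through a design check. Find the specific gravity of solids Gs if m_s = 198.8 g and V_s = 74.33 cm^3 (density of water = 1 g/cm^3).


Result: 2.675

Derivation:
Using Gs = m_s / (V_s * rho_w)
Since rho_w = 1 g/cm^3:
Gs = 198.8 / 74.33
Gs = 2.675


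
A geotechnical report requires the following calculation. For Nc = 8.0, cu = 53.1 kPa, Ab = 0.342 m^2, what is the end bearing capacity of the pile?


Using Qb = Nc * cu * Ab
Qb = 8.0 * 53.1 * 0.342
Qb = 145.28 kN


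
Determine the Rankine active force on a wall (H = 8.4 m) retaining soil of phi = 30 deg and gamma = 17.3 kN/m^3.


Compute active earth pressure coefficient:
Ka = tan^2(45 - phi/2) = tan^2(30.0) = 0.333333
Compute active force:
Pa = 0.5 * Ka * gamma * H^2
Pa = 0.5 * 0.333333 * 17.3 * 8.4^2
Pa = 203.45 kN/m


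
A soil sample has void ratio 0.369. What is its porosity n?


Result: 0.2695

Derivation:
Using the relation n = e / (1 + e)
n = 0.369 / (1 + 0.369)
n = 0.369 / 1.369
n = 0.2695


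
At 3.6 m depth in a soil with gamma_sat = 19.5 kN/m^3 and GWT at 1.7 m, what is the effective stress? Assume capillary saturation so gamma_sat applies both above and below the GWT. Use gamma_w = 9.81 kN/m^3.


Result: 51.56 kPa

Derivation:
Total stress = gamma_sat * depth
sigma = 19.5 * 3.6 = 70.2 kPa
Pore water pressure u = gamma_w * (depth - d_wt)
u = 9.81 * (3.6 - 1.7) = 18.639 kPa
Effective stress = sigma - u
sigma' = 70.2 - 18.639 = 51.56 kPa


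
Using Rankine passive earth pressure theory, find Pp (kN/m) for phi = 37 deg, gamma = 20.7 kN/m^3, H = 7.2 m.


Result: 2158.4 kN/m

Derivation:
Compute passive earth pressure coefficient:
Kp = tan^2(45 + phi/2) = tan^2(63.5) = 4.022791
Compute passive force:
Pp = 0.5 * Kp * gamma * H^2
Pp = 0.5 * 4.022791 * 20.7 * 7.2^2
Pp = 2158.4 kN/m


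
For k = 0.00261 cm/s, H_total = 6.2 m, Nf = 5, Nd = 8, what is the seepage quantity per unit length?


Result: 0.0001011 m^3/s per m

Derivation:
Convert k to m/s for unit consistency with H:
k = 0.00261 cm/s = 0.00261 / 100 m/s = 2.61e-05 m/s
Using q = k * H * Nf / Nd
Nf / Nd = 5 / 8 = 0.625
q = 2.61e-05 * 6.2 * 0.625
q = 0.0001011 m^3/s per m


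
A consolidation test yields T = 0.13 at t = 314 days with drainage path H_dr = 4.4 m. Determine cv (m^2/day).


Using cv = T * H_dr^2 / t
H_dr^2 = 4.4^2 = 19.36
cv = 0.13 * 19.36 / 314
cv = 0.00802 m^2/day


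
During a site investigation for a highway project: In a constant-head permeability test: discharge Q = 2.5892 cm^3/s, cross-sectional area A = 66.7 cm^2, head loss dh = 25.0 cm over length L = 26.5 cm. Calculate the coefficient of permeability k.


Result: 0.041148 cm/s

Derivation:
Compute hydraulic gradient:
i = dh / L = 25.0 / 26.5 = 0.943396
Then apply Darcy's law:
k = Q / (A * i)
k = 2.5892 / (66.7 * 0.943396)
k = 2.5892 / 62.9245
k = 0.041148 cm/s


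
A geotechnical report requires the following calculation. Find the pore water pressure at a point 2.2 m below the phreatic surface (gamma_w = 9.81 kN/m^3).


Result: 21.58 kPa

Derivation:
Using u = gamma_w * h_w
u = 9.81 * 2.2
u = 21.58 kPa


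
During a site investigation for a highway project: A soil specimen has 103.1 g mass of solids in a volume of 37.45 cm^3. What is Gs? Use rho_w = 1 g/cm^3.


Using Gs = m_s / (V_s * rho_w)
Since rho_w = 1 g/cm^3:
Gs = 103.1 / 37.45
Gs = 2.753


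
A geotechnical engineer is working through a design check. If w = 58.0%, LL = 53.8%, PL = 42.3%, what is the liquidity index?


Result: 1.365

Derivation:
First compute the plasticity index:
PI = LL - PL = 53.8 - 42.3 = 11.5
Then compute the liquidity index:
LI = (w - PL) / PI
LI = (58.0 - 42.3) / 11.5
LI = 1.365


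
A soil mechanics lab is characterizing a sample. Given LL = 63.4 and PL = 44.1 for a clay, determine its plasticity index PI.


Result: 19.3

Derivation:
Using PI = LL - PL
PI = 63.4 - 44.1
PI = 19.3


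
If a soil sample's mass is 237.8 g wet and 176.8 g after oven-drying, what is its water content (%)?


Using w = (m_wet - m_dry) / m_dry * 100
m_wet - m_dry = 237.8 - 176.8 = 61.0 g
w = 61.0 / 176.8 * 100
w = 34.5 %


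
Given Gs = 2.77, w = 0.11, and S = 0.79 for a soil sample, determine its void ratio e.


Result: 0.3857

Derivation:
Using the relation e = Gs * w / S
e = 2.77 * 0.11 / 0.79
e = 0.3857


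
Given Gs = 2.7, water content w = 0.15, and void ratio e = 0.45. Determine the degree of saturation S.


Using S = Gs * w / e
S = 2.7 * 0.15 / 0.45
S = 0.9


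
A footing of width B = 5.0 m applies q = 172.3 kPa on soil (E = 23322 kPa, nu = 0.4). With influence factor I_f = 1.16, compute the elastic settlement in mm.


Using Se = q * B * (1 - nu^2) * I_f / E
1 - nu^2 = 1 - 0.4^2 = 0.84
Se = 172.3 * 5.0 * 0.84 * 1.16 / 23322
Se = 0.035994 m
Convert to mm: Se = 0.035994 * 1000 = 35.994 mm


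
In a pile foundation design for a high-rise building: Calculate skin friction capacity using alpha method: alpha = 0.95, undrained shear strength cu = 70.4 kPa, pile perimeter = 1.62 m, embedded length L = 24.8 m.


Result: 2686.97 kN

Derivation:
Using Qs = alpha * cu * perimeter * L
Qs = 0.95 * 70.4 * 1.62 * 24.8
Qs = 2686.97 kN


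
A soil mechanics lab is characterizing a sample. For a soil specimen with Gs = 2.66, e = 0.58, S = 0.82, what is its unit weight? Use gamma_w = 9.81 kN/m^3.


Using gamma = gamma_w * (Gs + S*e) / (1 + e)
Numerator: Gs + S*e = 2.66 + 0.82*0.58 = 3.1356
Denominator: 1 + e = 1 + 0.58 = 1.58
gamma = 9.81 * 3.1356 / 1.58
gamma = 19.469 kN/m^3


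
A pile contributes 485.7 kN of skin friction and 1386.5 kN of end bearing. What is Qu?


Using Qu = Qf + Qb
Qu = 485.7 + 1386.5
Qu = 1872.2 kN


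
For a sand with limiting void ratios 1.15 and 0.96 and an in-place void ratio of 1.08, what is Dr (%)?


Result: 36.84 %

Derivation:
Using Dr = (e_max - e) / (e_max - e_min) * 100
e_max - e = 1.15 - 1.08 = 0.07
e_max - e_min = 1.15 - 0.96 = 0.19
Dr = 0.07 / 0.19 * 100
Dr = 36.84 %


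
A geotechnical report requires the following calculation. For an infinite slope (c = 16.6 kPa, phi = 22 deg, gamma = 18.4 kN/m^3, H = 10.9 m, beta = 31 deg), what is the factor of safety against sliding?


Using Fs = c / (gamma*H*sin(beta)*cos(beta)) + tan(phi)/tan(beta)
Cohesion contribution = 16.6 / (18.4*10.9*sin(31)*cos(31))
Cohesion contribution = 0.187482
Friction contribution = tan(22)/tan(31) = 0.672413
Fs = 0.187482 + 0.672413
Fs = 0.86


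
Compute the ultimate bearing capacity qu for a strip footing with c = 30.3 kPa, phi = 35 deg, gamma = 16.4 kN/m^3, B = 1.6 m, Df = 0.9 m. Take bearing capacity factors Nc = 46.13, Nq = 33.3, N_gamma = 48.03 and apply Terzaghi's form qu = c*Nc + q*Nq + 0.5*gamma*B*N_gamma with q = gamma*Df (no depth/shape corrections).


Compute qu = c*Nc + gamma*Df*Nq + 0.5*gamma*B*N_gamma
Term 1: 30.3 * 46.13 = 1397.739
Term 2: 16.4 * 0.9 * 33.3 = 491.508
Term 3: 0.5 * 16.4 * 1.6 * 48.03 = 630.1536
qu = 1397.739 + 491.508 + 630.1536
qu = 2519.4 kPa


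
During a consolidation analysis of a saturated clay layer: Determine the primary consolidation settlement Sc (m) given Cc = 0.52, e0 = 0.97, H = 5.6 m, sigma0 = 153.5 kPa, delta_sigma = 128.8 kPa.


Result: 0.3911 m

Derivation:
Using Sc = Cc * H / (1 + e0) * log10((sigma0 + delta_sigma) / sigma0)
Stress ratio = (153.5 + 128.8) / 153.5 = 1.83909
log10(1.83909) = 0.264602
Cc * H / (1 + e0) = 0.52 * 5.6 / (1 + 0.97) = 1.47817
Sc = 1.47817 * 0.264602
Sc = 0.3911 m


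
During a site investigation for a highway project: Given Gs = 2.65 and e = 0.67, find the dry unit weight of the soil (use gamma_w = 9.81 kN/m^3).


Using gamma_d = Gs * gamma_w / (1 + e)
gamma_d = 2.65 * 9.81 / (1 + 0.67)
gamma_d = 2.65 * 9.81 / 1.67
gamma_d = 15.567 kN/m^3


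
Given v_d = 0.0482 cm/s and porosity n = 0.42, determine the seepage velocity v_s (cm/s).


Using v_s = v_d / n
v_s = 0.0482 / 0.42
v_s = 0.11476 cm/s


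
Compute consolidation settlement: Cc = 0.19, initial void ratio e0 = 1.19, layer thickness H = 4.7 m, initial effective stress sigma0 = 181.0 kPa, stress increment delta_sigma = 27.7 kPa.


Using Sc = Cc * H / (1 + e0) * log10((sigma0 + delta_sigma) / sigma0)
Stress ratio = (181.0 + 27.7) / 181.0 = 1.15304
log10(1.15304) = 0.0618439
Cc * H / (1 + e0) = 0.19 * 4.7 / (1 + 1.19) = 0.407763
Sc = 0.407763 * 0.0618439
Sc = 0.0252 m


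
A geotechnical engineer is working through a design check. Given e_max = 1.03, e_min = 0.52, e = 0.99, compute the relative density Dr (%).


Result: 7.84 %

Derivation:
Using Dr = (e_max - e) / (e_max - e_min) * 100
e_max - e = 1.03 - 0.99 = 0.04
e_max - e_min = 1.03 - 0.52 = 0.51
Dr = 0.04 / 0.51 * 100
Dr = 7.84 %


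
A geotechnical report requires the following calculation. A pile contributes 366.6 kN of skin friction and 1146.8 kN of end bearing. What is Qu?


Result: 1513.4 kN

Derivation:
Using Qu = Qf + Qb
Qu = 366.6 + 1146.8
Qu = 1513.4 kN


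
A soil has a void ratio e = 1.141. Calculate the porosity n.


Using the relation n = e / (1 + e)
n = 1.141 / (1 + 1.141)
n = 1.141 / 2.141
n = 0.5329


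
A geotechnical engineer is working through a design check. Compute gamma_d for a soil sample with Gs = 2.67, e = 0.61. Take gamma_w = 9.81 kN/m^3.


Using gamma_d = Gs * gamma_w / (1 + e)
gamma_d = 2.67 * 9.81 / (1 + 0.61)
gamma_d = 2.67 * 9.81 / 1.61
gamma_d = 16.269 kN/m^3


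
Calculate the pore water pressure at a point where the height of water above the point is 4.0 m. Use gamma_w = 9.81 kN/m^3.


Using u = gamma_w * h_w
u = 9.81 * 4.0
u = 39.24 kPa


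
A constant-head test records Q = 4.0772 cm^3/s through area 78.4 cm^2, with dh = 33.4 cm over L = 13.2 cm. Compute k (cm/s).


Result: 0.020553 cm/s

Derivation:
Compute hydraulic gradient:
i = dh / L = 33.4 / 13.2 = 2.5303
Then apply Darcy's law:
k = Q / (A * i)
k = 4.0772 / (78.4 * 2.5303)
k = 4.0772 / 198.376
k = 0.020553 cm/s


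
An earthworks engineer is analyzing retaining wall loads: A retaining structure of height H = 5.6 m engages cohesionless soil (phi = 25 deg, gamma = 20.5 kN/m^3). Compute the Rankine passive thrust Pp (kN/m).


Compute passive earth pressure coefficient:
Kp = tan^2(45 + phi/2) = tan^2(57.5) = 2.463913
Compute passive force:
Pp = 0.5 * Kp * gamma * H^2
Pp = 0.5 * 2.463913 * 20.5 * 5.6^2
Pp = 792.0 kN/m


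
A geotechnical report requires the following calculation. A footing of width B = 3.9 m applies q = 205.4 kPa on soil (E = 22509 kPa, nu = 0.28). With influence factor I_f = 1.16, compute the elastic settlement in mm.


Using Se = q * B * (1 - nu^2) * I_f / E
1 - nu^2 = 1 - 0.28^2 = 0.9216
Se = 205.4 * 3.9 * 0.9216 * 1.16 / 22509
Se = 0.038046 m
Convert to mm: Se = 0.038046 * 1000 = 38.046 mm


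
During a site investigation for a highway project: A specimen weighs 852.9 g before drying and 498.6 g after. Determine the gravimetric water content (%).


Using w = (m_wet - m_dry) / m_dry * 100
m_wet - m_dry = 852.9 - 498.6 = 354.3 g
w = 354.3 / 498.6 * 100
w = 71.06 %


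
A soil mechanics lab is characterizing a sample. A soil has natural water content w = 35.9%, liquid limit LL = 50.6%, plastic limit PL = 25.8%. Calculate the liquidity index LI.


First compute the plasticity index:
PI = LL - PL = 50.6 - 25.8 = 24.8
Then compute the liquidity index:
LI = (w - PL) / PI
LI = (35.9 - 25.8) / 24.8
LI = 0.407


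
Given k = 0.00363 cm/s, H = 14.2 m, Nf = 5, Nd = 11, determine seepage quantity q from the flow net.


Result: 0.0002343 m^3/s per m

Derivation:
Convert k to m/s for unit consistency with H:
k = 0.00363 cm/s = 0.00363 / 100 m/s = 3.63e-05 m/s
Using q = k * H * Nf / Nd
Nf / Nd = 5 / 11 = 0.4545
q = 3.63e-05 * 14.2 * 0.4545
q = 0.0002343 m^3/s per m


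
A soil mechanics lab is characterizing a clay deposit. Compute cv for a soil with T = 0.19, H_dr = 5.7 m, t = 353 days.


Result: 0.01749 m^2/day

Derivation:
Using cv = T * H_dr^2 / t
H_dr^2 = 5.7^2 = 32.49
cv = 0.19 * 32.49 / 353
cv = 0.01749 m^2/day


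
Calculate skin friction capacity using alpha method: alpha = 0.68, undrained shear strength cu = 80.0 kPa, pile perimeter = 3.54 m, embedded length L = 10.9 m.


Using Qs = alpha * cu * perimeter * L
Qs = 0.68 * 80.0 * 3.54 * 10.9
Qs = 2099.08 kN


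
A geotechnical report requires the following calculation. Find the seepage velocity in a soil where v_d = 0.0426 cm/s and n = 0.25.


Using v_s = v_d / n
v_s = 0.0426 / 0.25
v_s = 0.1704 cm/s


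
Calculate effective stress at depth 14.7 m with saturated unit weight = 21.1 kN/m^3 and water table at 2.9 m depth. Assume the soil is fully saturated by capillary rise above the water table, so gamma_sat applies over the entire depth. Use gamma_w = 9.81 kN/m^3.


Total stress = gamma_sat * depth
sigma = 21.1 * 14.7 = 310.17 kPa
Pore water pressure u = gamma_w * (depth - d_wt)
u = 9.81 * (14.7 - 2.9) = 115.758 kPa
Effective stress = sigma - u
sigma' = 310.17 - 115.758 = 194.41 kPa


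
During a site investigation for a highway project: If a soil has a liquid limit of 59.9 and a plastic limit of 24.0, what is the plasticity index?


Using PI = LL - PL
PI = 59.9 - 24.0
PI = 35.9


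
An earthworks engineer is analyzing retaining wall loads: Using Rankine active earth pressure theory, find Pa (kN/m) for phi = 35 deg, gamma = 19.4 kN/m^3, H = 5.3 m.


Compute active earth pressure coefficient:
Ka = tan^2(45 - phi/2) = tan^2(27.5) = 0.27099
Compute active force:
Pa = 0.5 * Ka * gamma * H^2
Pa = 0.5 * 0.27099 * 19.4 * 5.3^2
Pa = 73.84 kN/m


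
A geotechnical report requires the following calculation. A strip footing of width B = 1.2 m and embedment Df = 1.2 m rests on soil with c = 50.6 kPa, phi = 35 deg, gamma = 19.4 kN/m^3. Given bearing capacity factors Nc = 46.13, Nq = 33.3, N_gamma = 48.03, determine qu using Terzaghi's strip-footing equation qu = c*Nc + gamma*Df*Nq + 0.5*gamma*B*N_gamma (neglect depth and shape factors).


Result: 3668.47 kPa

Derivation:
Compute qu = c*Nc + gamma*Df*Nq + 0.5*gamma*B*N_gamma
Term 1: 50.6 * 46.13 = 2334.178
Term 2: 19.4 * 1.2 * 33.3 = 775.224
Term 3: 0.5 * 19.4 * 1.2 * 48.03 = 559.0692
qu = 2334.178 + 775.224 + 559.0692
qu = 3668.47 kPa


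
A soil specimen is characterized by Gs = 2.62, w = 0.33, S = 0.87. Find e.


Using the relation e = Gs * w / S
e = 2.62 * 0.33 / 0.87
e = 0.9938


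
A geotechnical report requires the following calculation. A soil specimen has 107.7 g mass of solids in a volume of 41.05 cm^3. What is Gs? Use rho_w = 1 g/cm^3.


Using Gs = m_s / (V_s * rho_w)
Since rho_w = 1 g/cm^3:
Gs = 107.7 / 41.05
Gs = 2.624


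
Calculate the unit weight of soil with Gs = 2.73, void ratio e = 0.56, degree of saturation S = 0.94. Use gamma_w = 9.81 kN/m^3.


Result: 20.478 kN/m^3

Derivation:
Using gamma = gamma_w * (Gs + S*e) / (1 + e)
Numerator: Gs + S*e = 2.73 + 0.94*0.56 = 3.2564
Denominator: 1 + e = 1 + 0.56 = 1.56
gamma = 9.81 * 3.2564 / 1.56
gamma = 20.478 kN/m^3


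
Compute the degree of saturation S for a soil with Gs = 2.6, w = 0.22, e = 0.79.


Using S = Gs * w / e
S = 2.6 * 0.22 / 0.79
S = 0.7241


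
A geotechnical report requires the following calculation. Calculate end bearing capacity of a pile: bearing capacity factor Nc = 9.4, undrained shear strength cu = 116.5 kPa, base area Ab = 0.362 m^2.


Using Qb = Nc * cu * Ab
Qb = 9.4 * 116.5 * 0.362
Qb = 396.43 kN


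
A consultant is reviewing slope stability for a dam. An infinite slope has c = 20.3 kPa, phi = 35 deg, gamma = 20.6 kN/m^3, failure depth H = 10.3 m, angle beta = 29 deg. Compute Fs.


Result: 1.489

Derivation:
Using Fs = c / (gamma*H*sin(beta)*cos(beta)) + tan(phi)/tan(beta)
Cohesion contribution = 20.3 / (20.6*10.3*sin(29)*cos(29))
Cohesion contribution = 0.225632
Friction contribution = tan(35)/tan(29) = 1.26321
Fs = 0.225632 + 1.26321
Fs = 1.489


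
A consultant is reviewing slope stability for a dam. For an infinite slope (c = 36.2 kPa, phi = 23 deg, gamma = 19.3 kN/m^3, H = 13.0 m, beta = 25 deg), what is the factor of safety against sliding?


Using Fs = c / (gamma*H*sin(beta)*cos(beta)) + tan(phi)/tan(beta)
Cohesion contribution = 36.2 / (19.3*13.0*sin(25)*cos(25))
Cohesion contribution = 0.37669
Friction contribution = tan(23)/tan(25) = 0.910289
Fs = 0.37669 + 0.910289
Fs = 1.287


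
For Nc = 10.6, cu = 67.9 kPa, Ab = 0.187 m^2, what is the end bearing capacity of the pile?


Using Qb = Nc * cu * Ab
Qb = 10.6 * 67.9 * 0.187
Qb = 134.59 kN


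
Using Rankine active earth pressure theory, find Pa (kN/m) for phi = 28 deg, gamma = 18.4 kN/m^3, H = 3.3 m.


Result: 36.17 kN/m

Derivation:
Compute active earth pressure coefficient:
Ka = tan^2(45 - phi/2) = tan^2(31.0) = 0.361033
Compute active force:
Pa = 0.5 * Ka * gamma * H^2
Pa = 0.5 * 0.361033 * 18.4 * 3.3^2
Pa = 36.17 kN/m


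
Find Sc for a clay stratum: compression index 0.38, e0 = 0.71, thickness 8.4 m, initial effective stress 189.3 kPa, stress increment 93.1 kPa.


Using Sc = Cc * H / (1 + e0) * log10((sigma0 + delta_sigma) / sigma0)
Stress ratio = (189.3 + 93.1) / 189.3 = 1.49181
log10(1.49181) = 0.173714
Cc * H / (1 + e0) = 0.38 * 8.4 / (1 + 0.71) = 1.86667
Sc = 1.86667 * 0.173714
Sc = 0.3243 m


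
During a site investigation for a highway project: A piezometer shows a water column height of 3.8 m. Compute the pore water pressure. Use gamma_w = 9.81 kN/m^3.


Using u = gamma_w * h_w
u = 9.81 * 3.8
u = 37.28 kPa


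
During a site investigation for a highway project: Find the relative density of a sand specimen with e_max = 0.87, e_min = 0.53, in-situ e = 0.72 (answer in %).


Result: 44.12 %

Derivation:
Using Dr = (e_max - e) / (e_max - e_min) * 100
e_max - e = 0.87 - 0.72 = 0.15
e_max - e_min = 0.87 - 0.53 = 0.34
Dr = 0.15 / 0.34 * 100
Dr = 44.12 %


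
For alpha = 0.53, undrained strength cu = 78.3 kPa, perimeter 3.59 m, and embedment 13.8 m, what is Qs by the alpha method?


Using Qs = alpha * cu * perimeter * L
Qs = 0.53 * 78.3 * 3.59 * 13.8
Qs = 2055.94 kN


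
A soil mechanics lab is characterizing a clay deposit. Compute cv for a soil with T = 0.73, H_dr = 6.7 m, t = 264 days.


Using cv = T * H_dr^2 / t
H_dr^2 = 6.7^2 = 44.89
cv = 0.73 * 44.89 / 264
cv = 0.12413 m^2/day


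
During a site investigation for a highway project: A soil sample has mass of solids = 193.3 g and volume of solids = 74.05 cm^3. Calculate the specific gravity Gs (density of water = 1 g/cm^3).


Using Gs = m_s / (V_s * rho_w)
Since rho_w = 1 g/cm^3:
Gs = 193.3 / 74.05
Gs = 2.61


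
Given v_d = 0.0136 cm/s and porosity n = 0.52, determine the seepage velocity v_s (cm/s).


Using v_s = v_d / n
v_s = 0.0136 / 0.52
v_s = 0.02615 cm/s


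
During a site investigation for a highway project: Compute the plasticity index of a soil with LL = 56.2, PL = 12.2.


Result: 44.0

Derivation:
Using PI = LL - PL
PI = 56.2 - 12.2
PI = 44.0


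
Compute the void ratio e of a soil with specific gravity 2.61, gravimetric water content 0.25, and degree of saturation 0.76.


Using the relation e = Gs * w / S
e = 2.61 * 0.25 / 0.76
e = 0.8586


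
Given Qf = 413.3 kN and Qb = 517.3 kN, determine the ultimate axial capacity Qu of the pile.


Result: 930.6 kN

Derivation:
Using Qu = Qf + Qb
Qu = 413.3 + 517.3
Qu = 930.6 kN


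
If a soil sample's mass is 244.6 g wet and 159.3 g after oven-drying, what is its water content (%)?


Using w = (m_wet - m_dry) / m_dry * 100
m_wet - m_dry = 244.6 - 159.3 = 85.3 g
w = 85.3 / 159.3 * 100
w = 53.55 %


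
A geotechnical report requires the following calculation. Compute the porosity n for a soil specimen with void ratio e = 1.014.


Using the relation n = e / (1 + e)
n = 1.014 / (1 + 1.014)
n = 1.014 / 2.014
n = 0.5035


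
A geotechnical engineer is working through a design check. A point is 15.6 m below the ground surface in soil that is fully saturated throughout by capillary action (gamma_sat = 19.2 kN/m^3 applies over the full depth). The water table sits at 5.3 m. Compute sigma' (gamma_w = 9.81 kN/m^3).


Result: 198.48 kPa

Derivation:
Total stress = gamma_sat * depth
sigma = 19.2 * 15.6 = 299.52 kPa
Pore water pressure u = gamma_w * (depth - d_wt)
u = 9.81 * (15.6 - 5.3) = 101.043 kPa
Effective stress = sigma - u
sigma' = 299.52 - 101.043 = 198.48 kPa


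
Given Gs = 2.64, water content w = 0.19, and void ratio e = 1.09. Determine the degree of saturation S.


Using S = Gs * w / e
S = 2.64 * 0.19 / 1.09
S = 0.4602


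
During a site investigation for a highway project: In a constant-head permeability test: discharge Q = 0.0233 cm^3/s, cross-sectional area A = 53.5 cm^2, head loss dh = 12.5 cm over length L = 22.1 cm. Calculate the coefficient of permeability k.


Compute hydraulic gradient:
i = dh / L = 12.5 / 22.1 = 0.565611
Then apply Darcy's law:
k = Q / (A * i)
k = 0.0233 / (53.5 * 0.565611)
k = 0.0233 / 30.2602
k = 0.00077 cm/s


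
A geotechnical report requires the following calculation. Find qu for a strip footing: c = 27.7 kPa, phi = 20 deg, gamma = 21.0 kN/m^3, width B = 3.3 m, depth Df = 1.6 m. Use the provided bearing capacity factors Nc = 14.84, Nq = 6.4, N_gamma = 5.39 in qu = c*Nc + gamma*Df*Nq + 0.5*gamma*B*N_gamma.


Compute qu = c*Nc + gamma*Df*Nq + 0.5*gamma*B*N_gamma
Term 1: 27.7 * 14.84 = 411.068
Term 2: 21.0 * 1.6 * 6.4 = 215.04
Term 3: 0.5 * 21.0 * 3.3 * 5.39 = 186.7635
qu = 411.068 + 215.04 + 186.7635
qu = 812.87 kPa


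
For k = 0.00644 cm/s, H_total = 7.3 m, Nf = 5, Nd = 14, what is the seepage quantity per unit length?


Convert k to m/s for unit consistency with H:
k = 0.00644 cm/s = 0.00644 / 100 m/s = 6.44e-05 m/s
Using q = k * H * Nf / Nd
Nf / Nd = 5 / 14 = 0.3571
q = 6.44e-05 * 7.3 * 0.3571
q = 0.0001679 m^3/s per m


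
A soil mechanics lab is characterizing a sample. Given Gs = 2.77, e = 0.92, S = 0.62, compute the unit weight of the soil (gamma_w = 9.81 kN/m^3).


Using gamma = gamma_w * (Gs + S*e) / (1 + e)
Numerator: Gs + S*e = 2.77 + 0.62*0.92 = 3.3404
Denominator: 1 + e = 1 + 0.92 = 1.92
gamma = 9.81 * 3.3404 / 1.92
gamma = 17.067 kN/m^3


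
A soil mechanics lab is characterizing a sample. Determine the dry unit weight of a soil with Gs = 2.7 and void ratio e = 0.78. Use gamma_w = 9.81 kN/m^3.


Using gamma_d = Gs * gamma_w / (1 + e)
gamma_d = 2.7 * 9.81 / (1 + 0.78)
gamma_d = 2.7 * 9.81 / 1.78
gamma_d = 14.88 kN/m^3


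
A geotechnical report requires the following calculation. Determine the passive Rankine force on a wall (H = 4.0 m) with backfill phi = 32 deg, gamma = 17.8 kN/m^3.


Compute passive earth pressure coefficient:
Kp = tan^2(45 + phi/2) = tan^2(61.0) = 3.254588
Compute passive force:
Pp = 0.5 * Kp * gamma * H^2
Pp = 0.5 * 3.254588 * 17.8 * 4.0^2
Pp = 463.45 kN/m


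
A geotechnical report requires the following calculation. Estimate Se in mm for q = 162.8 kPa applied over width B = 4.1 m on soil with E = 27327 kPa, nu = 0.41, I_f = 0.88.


Using Se = q * B * (1 - nu^2) * I_f / E
1 - nu^2 = 1 - 0.41^2 = 0.8319
Se = 162.8 * 4.1 * 0.8319 * 0.88 / 27327
Se = 0.017881 m
Convert to mm: Se = 0.017881 * 1000 = 17.881 mm


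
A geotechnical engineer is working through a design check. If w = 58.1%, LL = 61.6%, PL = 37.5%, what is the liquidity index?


Result: 0.855

Derivation:
First compute the plasticity index:
PI = LL - PL = 61.6 - 37.5 = 24.1
Then compute the liquidity index:
LI = (w - PL) / PI
LI = (58.1 - 37.5) / 24.1
LI = 0.855


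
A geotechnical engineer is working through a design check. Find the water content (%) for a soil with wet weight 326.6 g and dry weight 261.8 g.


Result: 24.75 %

Derivation:
Using w = (m_wet - m_dry) / m_dry * 100
m_wet - m_dry = 326.6 - 261.8 = 64.8 g
w = 64.8 / 261.8 * 100
w = 24.75 %


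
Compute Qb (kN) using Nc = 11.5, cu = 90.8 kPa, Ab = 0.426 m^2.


Result: 444.83 kN

Derivation:
Using Qb = Nc * cu * Ab
Qb = 11.5 * 90.8 * 0.426
Qb = 444.83 kN


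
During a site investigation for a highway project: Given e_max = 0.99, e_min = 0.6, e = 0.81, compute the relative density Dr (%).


Result: 46.15 %

Derivation:
Using Dr = (e_max - e) / (e_max - e_min) * 100
e_max - e = 0.99 - 0.81 = 0.18
e_max - e_min = 0.99 - 0.6 = 0.39
Dr = 0.18 / 0.39 * 100
Dr = 46.15 %


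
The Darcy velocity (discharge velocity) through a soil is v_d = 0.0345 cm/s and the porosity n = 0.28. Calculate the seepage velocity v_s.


Using v_s = v_d / n
v_s = 0.0345 / 0.28
v_s = 0.12321 cm/s


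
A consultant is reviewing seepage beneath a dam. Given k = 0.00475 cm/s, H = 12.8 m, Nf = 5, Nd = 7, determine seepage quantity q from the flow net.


Convert k to m/s for unit consistency with H:
k = 0.00475 cm/s = 0.00475 / 100 m/s = 4.75e-05 m/s
Using q = k * H * Nf / Nd
Nf / Nd = 5 / 7 = 0.7143
q = 4.75e-05 * 12.8 * 0.7143
q = 0.0004343 m^3/s per m


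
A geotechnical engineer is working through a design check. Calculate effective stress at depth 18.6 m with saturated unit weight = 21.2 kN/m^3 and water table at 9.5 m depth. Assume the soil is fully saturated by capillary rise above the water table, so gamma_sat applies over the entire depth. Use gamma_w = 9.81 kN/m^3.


Result: 305.05 kPa

Derivation:
Total stress = gamma_sat * depth
sigma = 21.2 * 18.6 = 394.32 kPa
Pore water pressure u = gamma_w * (depth - d_wt)
u = 9.81 * (18.6 - 9.5) = 89.271 kPa
Effective stress = sigma - u
sigma' = 394.32 - 89.271 = 305.05 kPa


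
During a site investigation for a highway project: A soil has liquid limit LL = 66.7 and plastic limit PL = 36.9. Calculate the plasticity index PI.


Result: 29.8

Derivation:
Using PI = LL - PL
PI = 66.7 - 36.9
PI = 29.8


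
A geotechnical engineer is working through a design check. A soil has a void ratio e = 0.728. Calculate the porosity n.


Result: 0.4213

Derivation:
Using the relation n = e / (1 + e)
n = 0.728 / (1 + 0.728)
n = 0.728 / 1.728
n = 0.4213


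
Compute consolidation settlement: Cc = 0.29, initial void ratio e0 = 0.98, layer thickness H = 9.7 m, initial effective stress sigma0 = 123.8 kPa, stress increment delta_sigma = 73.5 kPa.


Using Sc = Cc * H / (1 + e0) * log10((sigma0 + delta_sigma) / sigma0)
Stress ratio = (123.8 + 73.5) / 123.8 = 1.5937
log10(1.5937) = 0.202406
Cc * H / (1 + e0) = 0.29 * 9.7 / (1 + 0.98) = 1.42071
Sc = 1.42071 * 0.202406
Sc = 0.2876 m


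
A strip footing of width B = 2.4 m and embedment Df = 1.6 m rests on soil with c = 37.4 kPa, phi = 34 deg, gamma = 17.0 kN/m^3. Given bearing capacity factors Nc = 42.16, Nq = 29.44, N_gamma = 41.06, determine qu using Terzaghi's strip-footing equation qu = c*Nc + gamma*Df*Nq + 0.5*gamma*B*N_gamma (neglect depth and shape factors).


Compute qu = c*Nc + gamma*Df*Nq + 0.5*gamma*B*N_gamma
Term 1: 37.4 * 42.16 = 1576.784
Term 2: 17.0 * 1.6 * 29.44 = 800.768
Term 3: 0.5 * 17.0 * 2.4 * 41.06 = 837.624
qu = 1576.784 + 800.768 + 837.624
qu = 3215.18 kPa


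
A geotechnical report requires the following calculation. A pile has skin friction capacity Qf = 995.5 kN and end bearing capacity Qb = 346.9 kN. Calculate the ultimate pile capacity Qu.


Result: 1342.4 kN

Derivation:
Using Qu = Qf + Qb
Qu = 995.5 + 346.9
Qu = 1342.4 kN
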